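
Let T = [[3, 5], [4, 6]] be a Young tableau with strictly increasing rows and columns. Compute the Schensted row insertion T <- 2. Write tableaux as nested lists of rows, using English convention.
[[2, 5], [3, 6], [4]]

In row 1, 2 replaces 3 (the leftmost entry greater than 2); 3 is bumped to row 2. In row 2, 3 replaces 4 (the leftmost entry greater than 3); 4 is bumped to row 3. 4 starts a new row 3. The new tableau is [[2, 5], [3, 6], [4]].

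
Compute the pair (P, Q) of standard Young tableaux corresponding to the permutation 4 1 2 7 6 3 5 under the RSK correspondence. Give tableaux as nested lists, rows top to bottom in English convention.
Insert each entry of the permutation into P by Schensted row insertion, recording in Q the position of each new cell.

Insert 4: appended to row 1. P = [[4]].
Insert 1: 1 bumps 4 from row 1; 4 starts row 2. P = [[1], [4]].
Insert 2: appended to row 1. P = [[1, 2], [4]].
Insert 7: appended to row 1. P = [[1, 2, 7], [4]].
Insert 6: 6 bumps 7 from row 1; 7 appends to row 2. P = [[1, 2, 6], [4, 7]].
Insert 3: 3 bumps 6 from row 1; 6 bumps 7 from row 2; 7 starts row 3. P = [[1, 2, 3], [4, 6], [7]].
Insert 5: appended to row 1. P = [[1, 2, 3, 5], [4, 6], [7]].

So P = [[1, 2, 3, 5], [4, 6], [7]], Q = [[1, 3, 4, 7], [2, 5], [6]].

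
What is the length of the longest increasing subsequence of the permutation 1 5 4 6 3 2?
3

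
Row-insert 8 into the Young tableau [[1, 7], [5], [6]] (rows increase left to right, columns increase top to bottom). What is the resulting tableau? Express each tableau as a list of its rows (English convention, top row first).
8 is larger than every entry of row 1, so it is appended to row 1. The new tableau is [[1, 7, 8], [5], [6]].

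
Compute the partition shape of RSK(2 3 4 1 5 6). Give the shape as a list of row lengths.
Row-insert each entry into an empty tableau.

After inserting 2: P = [[2]].
After inserting 3: P = [[2, 3]].
After inserting 4: P = [[2, 3, 4]].
After inserting 1: P = [[1, 3, 4], [2]].
After inserting 5: P = [[1, 3, 4, 5], [2]].
After inserting 6: P = [[1, 3, 4, 5, 6], [2]].

The final insertion tableau P = [[1, 3, 4, 5, 6], [2]] has shape [5, 1].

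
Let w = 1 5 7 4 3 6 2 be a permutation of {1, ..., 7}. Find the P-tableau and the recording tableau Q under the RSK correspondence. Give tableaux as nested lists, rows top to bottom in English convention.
Insert each entry of the permutation into P by Schensted row insertion, recording in Q the position of each new cell.

After inserting 1: P = [[1]].
After inserting 5: P = [[1, 5]].
After inserting 7: P = [[1, 5, 7]].
After inserting 4: P = [[1, 4, 7], [5]].
After inserting 3: P = [[1, 3, 7], [4], [5]].
After inserting 6: P = [[1, 3, 6], [4, 7], [5]].
After inserting 2: P = [[1, 2, 6], [3, 7], [4], [5]].

So P = [[1, 2, 6], [3, 7], [4], [5]], Q = [[1, 2, 3], [4, 6], [5], [7]].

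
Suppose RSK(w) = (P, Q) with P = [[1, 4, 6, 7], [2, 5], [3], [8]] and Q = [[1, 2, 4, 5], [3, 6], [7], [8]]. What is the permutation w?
3 5 2 6 8 7 4 1

Reverse the RSK construction: for i from n down to 1, find the cell of Q containing i, remove the entry at that cell from P, and reverse-bump it up through P; the value ejected from row 1 is w(i).

Step i=8: Q has 8 at row 4, column 1; remove 8 from row 4 of P and reverse-bump: 8 enters row 3 and ejects 3; 3 enters row 2 and ejects 2; 2 enters row 1 and ejects 1. So w(8) = 1. P is now [[2, 4, 6, 7], [3, 5], [8]].
Step i=7: Q has 7 at row 3, column 1; remove 8 from row 3 of P and reverse-bump: 8 enters row 2 and ejects 5; 5 enters row 1 and ejects 4. So w(7) = 4. P is now [[2, 5, 6, 7], [3, 8]].
Step i=6: Q has 6 at row 2, column 2; remove 8 from row 2 of P and reverse-bump: 8 enters row 1 and ejects 7. So w(6) = 7. P is now [[2, 5, 6, 8], [3]].
Step i=5: Q has 5 at row 1, column 4; remove that cell from P, ejecting 8. So w(5) = 8. P is now [[2, 5, 6], [3]].
Step i=4: Q has 4 at row 1, column 3; remove that cell from P, ejecting 6. So w(4) = 6. P is now [[2, 5], [3]].
Step i=3: Q has 3 at row 2, column 1; remove 3 from row 2 of P and reverse-bump: 3 enters row 1 and ejects 2. So w(3) = 2. P is now [[3, 5]].
Step i=2: Q has 2 at row 1, column 2; remove that cell from P, ejecting 5. So w(2) = 5. P is now [[3]].
Step i=1: Q has 1 at row 1, column 1; remove that cell from P, ejecting 3. So w(1) = 3. P is now [].

So w = 3 5 2 6 8 7 4 1.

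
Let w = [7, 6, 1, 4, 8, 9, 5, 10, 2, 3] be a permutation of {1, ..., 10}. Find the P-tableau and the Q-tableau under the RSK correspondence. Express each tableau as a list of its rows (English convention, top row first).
P = [[1, 2, 3, 9, 10], [4, 5], [6, 8], [7]], Q = [[1, 4, 5, 6, 8], [2, 7], [3, 10], [9]]

Insert each entry of the permutation into P by Schensted row insertion, recording in Q the position of each new cell.

Insert 7: appended to row 1. P = [[7]], Q = [[1]].
Insert 6: 6 bumps 7 from row 1; 7 starts row 2. P = [[6], [7]], Q = [[1], [2]].
Insert 1: 1 bumps 6 from row 1; 6 bumps 7 from row 2; 7 starts row 3. P = [[1], [6], [7]], Q = [[1], [2], [3]].
Insert 4: appended to row 1. P = [[1, 4], [6], [7]], Q = [[1, 4], [2], [3]].
Insert 8: appended to row 1. P = [[1, 4, 8], [6], [7]], Q = [[1, 4, 5], [2], [3]].
Insert 9: appended to row 1. P = [[1, 4, 8, 9], [6], [7]], Q = [[1, 4, 5, 6], [2], [3]].
Insert 5: 5 bumps 8 from row 1; 8 appends to row 2. P = [[1, 4, 5, 9], [6, 8], [7]], Q = [[1, 4, 5, 6], [2, 7], [3]].
Insert 10: appended to row 1. P = [[1, 4, 5, 9, 10], [6, 8], [7]], Q = [[1, 4, 5, 6, 8], [2, 7], [3]].
Insert 2: 2 bumps 4 from row 1; 4 bumps 6 from row 2; 6 bumps 7 from row 3; 7 starts row 4. P = [[1, 2, 5, 9, 10], [4, 8], [6], [7]], Q = [[1, 4, 5, 6, 8], [2, 7], [3], [9]].
Insert 3: 3 bumps 5 from row 1; 5 bumps 8 from row 2; 8 appends to row 3. P = [[1, 2, 3, 9, 10], [4, 5], [6, 8], [7]], Q = [[1, 4, 5, 6, 8], [2, 7], [3, 10], [9]].

So P = [[1, 2, 3, 9, 10], [4, 5], [6, 8], [7]], Q = [[1, 4, 5, 6, 8], [2, 7], [3, 10], [9]].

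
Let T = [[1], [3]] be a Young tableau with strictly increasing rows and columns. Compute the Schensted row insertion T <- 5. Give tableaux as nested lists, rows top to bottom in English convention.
[[1, 5], [3]]

5 is larger than every entry of row 1, so it is appended to row 1. The new tableau is [[1, 5], [3]].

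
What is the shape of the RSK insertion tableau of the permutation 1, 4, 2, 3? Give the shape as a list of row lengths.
Row-insert each entry into an empty tableau.

After inserting 1: P = [[1]].
After inserting 4: P = [[1, 4]].
After inserting 2: P = [[1, 2], [4]].
After inserting 3: P = [[1, 2, 3], [4]].

The final insertion tableau P = [[1, 2, 3], [4]] has shape [3, 1].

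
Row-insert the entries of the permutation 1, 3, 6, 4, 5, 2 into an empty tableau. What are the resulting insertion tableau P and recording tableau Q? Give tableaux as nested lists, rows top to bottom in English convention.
P = [[1, 2, 4, 5], [3], [6]], Q = [[1, 2, 3, 5], [4], [6]]

Insert each entry of the permutation into P by Schensted row insertion, recording in Q the position of each new cell.

After inserting 1: P = [[1]].
After inserting 3: P = [[1, 3]].
After inserting 6: P = [[1, 3, 6]].
After inserting 4: P = [[1, 3, 4], [6]].
After inserting 5: P = [[1, 3, 4, 5], [6]].
After inserting 2: P = [[1, 2, 4, 5], [3], [6]].

So P = [[1, 2, 4, 5], [3], [6]], Q = [[1, 2, 3, 5], [4], [6]].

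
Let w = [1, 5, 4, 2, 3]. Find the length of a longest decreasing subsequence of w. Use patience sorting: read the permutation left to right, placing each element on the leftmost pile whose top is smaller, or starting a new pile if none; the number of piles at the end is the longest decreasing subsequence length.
1: new pile. tops = [1]
5: onto pile 1 (replacing 1). tops = [5]
4: new pile. tops = [5, 4]
2: new pile. tops = [5, 4, 2]
3: onto pile 3 (replacing 2). tops = [5, 4, 3]

3 piles, so the longest decreasing subsequence has length 3.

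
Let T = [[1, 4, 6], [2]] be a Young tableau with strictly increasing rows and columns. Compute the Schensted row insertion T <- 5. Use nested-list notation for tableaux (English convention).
In row 1, 5 replaces 6 (the leftmost entry greater than 5); 6 is bumped to row 2. 6 is appended to row 2. The new tableau is [[1, 4, 5], [2, 6]].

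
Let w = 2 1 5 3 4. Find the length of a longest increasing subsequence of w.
3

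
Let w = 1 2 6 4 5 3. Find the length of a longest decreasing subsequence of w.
3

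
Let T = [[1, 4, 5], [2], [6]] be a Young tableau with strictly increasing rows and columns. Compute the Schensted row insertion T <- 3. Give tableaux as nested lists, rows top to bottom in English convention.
[[1, 3, 5], [2, 4], [6]]

In row 1, 3 replaces 4 (the leftmost entry greater than 3); 4 is bumped to row 2. 4 is appended to row 2. The new tableau is [[1, 3, 5], [2, 4], [6]].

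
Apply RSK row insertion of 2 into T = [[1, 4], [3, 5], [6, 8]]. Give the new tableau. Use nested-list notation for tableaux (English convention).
[[1, 2], [3, 4], [5, 8], [6]]

In row 1, 2 replaces 4 (the leftmost entry greater than 2); 4 is bumped to row 2. In row 2, 4 replaces 5 (the leftmost entry greater than 4); 5 is bumped to row 3. In row 3, 5 replaces 6 (the leftmost entry greater than 5); 6 is bumped to row 4. 6 starts a new row 4. The new tableau is [[1, 2], [3, 4], [5, 8], [6]].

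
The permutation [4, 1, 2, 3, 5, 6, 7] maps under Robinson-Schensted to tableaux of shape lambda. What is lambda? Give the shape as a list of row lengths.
[6, 1]

Row-insert each entry into an empty tableau.

After inserting 4: P = [[4]].
After inserting 1: P = [[1], [4]].
After inserting 2: P = [[1, 2], [4]].
After inserting 3: P = [[1, 2, 3], [4]].
After inserting 5: P = [[1, 2, 3, 5], [4]].
After inserting 6: P = [[1, 2, 3, 5, 6], [4]].
After inserting 7: P = [[1, 2, 3, 5, 6, 7], [4]].

The final insertion tableau P = [[1, 2, 3, 5, 6, 7], [4]] has shape [6, 1].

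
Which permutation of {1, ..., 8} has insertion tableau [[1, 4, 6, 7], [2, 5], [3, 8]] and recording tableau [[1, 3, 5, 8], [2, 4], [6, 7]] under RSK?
3 2 8 5 6 1 4 7

Reverse the RSK construction: for i from n down to 1, find the cell of Q containing i, remove the entry at that cell from P, and reverse-bump it up through P; the value ejected from row 1 is w(i).

Step i=8: Q has 8 at row 1, column 4; remove that cell from P, ejecting 7. So w(8) = 7. P is now [[1, 4, 6], [2, 5], [3, 8]].
Step i=7: Q has 7 at row 3, column 2; remove 8 from row 3 of P and reverse-bump: 8 enters row 2 and ejects 5; 5 enters row 1 and ejects 4. So w(7) = 4. P is now [[1, 5, 6], [2, 8], [3]].
Step i=6: Q has 6 at row 3, column 1; remove 3 from row 3 of P and reverse-bump: 3 enters row 2 and ejects 2; 2 enters row 1 and ejects 1. So w(6) = 1. P is now [[2, 5, 6], [3, 8]].
Step i=5: Q has 5 at row 1, column 3; remove that cell from P, ejecting 6. So w(5) = 6. P is now [[2, 5], [3, 8]].
Step i=4: Q has 4 at row 2, column 2; remove 8 from row 2 of P and reverse-bump: 8 enters row 1 and ejects 5. So w(4) = 5. P is now [[2, 8], [3]].
Step i=3: Q has 3 at row 1, column 2; remove that cell from P, ejecting 8. So w(3) = 8. P is now [[2], [3]].
Step i=2: Q has 2 at row 2, column 1; remove 3 from row 2 of P and reverse-bump: 3 enters row 1 and ejects 2. So w(2) = 2. P is now [[3]].
Step i=1: Q has 1 at row 1, column 1; remove that cell from P, ejecting 3. So w(1) = 3. P is now [].

So w = 3 2 8 5 6 1 4 7.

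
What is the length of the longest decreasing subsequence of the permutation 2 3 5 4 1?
3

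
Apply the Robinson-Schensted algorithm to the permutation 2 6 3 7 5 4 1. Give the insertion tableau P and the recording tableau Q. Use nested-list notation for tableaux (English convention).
Insert each entry of the permutation into P by Schensted row insertion, recording in Q the position of each new cell.

After inserting 2: P = [[2]].
After inserting 6: P = [[2, 6]].
After inserting 3: P = [[2, 3], [6]].
After inserting 7: P = [[2, 3, 7], [6]].
After inserting 5: P = [[2, 3, 5], [6, 7]].
After inserting 4: P = [[2, 3, 4], [5, 7], [6]].
After inserting 1: P = [[1, 3, 4], [2, 7], [5], [6]].

So P = [[1, 3, 4], [2, 7], [5], [6]], Q = [[1, 2, 4], [3, 5], [6], [7]].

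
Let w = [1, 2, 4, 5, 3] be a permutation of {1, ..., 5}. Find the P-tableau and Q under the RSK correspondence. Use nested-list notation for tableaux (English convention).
P = [[1, 2, 3, 5], [4]], Q = [[1, 2, 3, 4], [5]]

Insert each entry of the permutation into P by Schensted row insertion, recording in Q the position of each new cell.

Insert 1: appended to row 1. P = [[1]].
Insert 2: appended to row 1. P = [[1, 2]].
Insert 4: appended to row 1. P = [[1, 2, 4]].
Insert 5: appended to row 1. P = [[1, 2, 4, 5]].
Insert 3: 3 bumps 4 from row 1; 4 starts row 2. P = [[1, 2, 3, 5], [4]].

So P = [[1, 2, 3, 5], [4]], Q = [[1, 2, 3, 4], [5]].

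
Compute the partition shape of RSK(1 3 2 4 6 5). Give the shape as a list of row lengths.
[4, 2]

Row-insert each entry into an empty tableau.

After inserting 1: P = [[1]].
After inserting 3: P = [[1, 3]].
After inserting 2: P = [[1, 2], [3]].
After inserting 4: P = [[1, 2, 4], [3]].
After inserting 6: P = [[1, 2, 4, 6], [3]].
After inserting 5: P = [[1, 2, 4, 5], [3, 6]].

The final insertion tableau P = [[1, 2, 4, 5], [3, 6]] has shape [4, 2].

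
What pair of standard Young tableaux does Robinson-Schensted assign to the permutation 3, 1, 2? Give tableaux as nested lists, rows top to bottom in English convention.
P = [[1, 2], [3]], Q = [[1, 3], [2]]

Insert each entry of the permutation into P by Schensted row insertion, recording in Q the position of each new cell.

Insert 3: appended to row 1. P = [[3]], Q = [[1]].
Insert 1: 1 bumps 3 from row 1; 3 starts row 2. P = [[1], [3]], Q = [[1], [2]].
Insert 2: appended to row 1. P = [[1, 2], [3]], Q = [[1, 3], [2]].

So P = [[1, 2], [3]], Q = [[1, 3], [2]].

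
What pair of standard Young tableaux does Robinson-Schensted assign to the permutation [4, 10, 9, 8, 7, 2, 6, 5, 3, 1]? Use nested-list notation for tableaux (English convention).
Insert each entry of the permutation into P by Schensted row insertion, recording in Q the position of each new cell.

Insert 4: appended to row 1. P = [[4]].
Insert 10: appended to row 1. P = [[4, 10]].
Insert 9: 9 bumps 10 from row 1; 10 starts row 2. P = [[4, 9], [10]].
Insert 8: 8 bumps 9 from row 1; 9 bumps 10 from row 2; 10 starts row 3. P = [[4, 8], [9], [10]].
Insert 7: 7 bumps 8 from row 1; 8 bumps 9 from row 2; 9 bumps 10 from row 3; 10 starts row 4. P = [[4, 7], [8], [9], [10]].
Insert 2: 2 bumps 4 from row 1; 4 bumps 8 from row 2; 8 bumps 9 from row 3; 9 bumps 10 from row 4; 10 starts row 5. P = [[2, 7], [4], [8], [9], [10]].
Insert 6: 6 bumps 7 from row 1; 7 appends to row 2. P = [[2, 6], [4, 7], [8], [9], [10]].
Insert 5: 5 bumps 6 from row 1; 6 bumps 7 from row 2; 7 bumps 8 from row 3; 8 bumps 9 from row 4; 9 bumps 10 from row 5; 10 starts row 6. P = [[2, 5], [4, 6], [7], [8], [9], [10]].
Insert 3: 3 bumps 5 from row 1; 5 bumps 6 from row 2; 6 bumps 7 from row 3; 7 bumps 8 from row 4; 8 bumps 9 from row 5; 9 bumps 10 from row 6; 10 starts row 7. P = [[2, 3], [4, 5], [6], [7], [8], [9], [10]].
Insert 1: 1 bumps 2 from row 1; 2 bumps 4 from row 2; 4 bumps 6 from row 3; 6 bumps 7 from row 4; 7 bumps 8 from row 5; 8 bumps 9 from row 6; 9 bumps 10 from row 7; 10 starts row 8. P = [[1, 3], [2, 5], [4], [6], [7], [8], [9], [10]].

So P = [[1, 3], [2, 5], [4], [6], [7], [8], [9], [10]], Q = [[1, 2], [3, 7], [4], [5], [6], [8], [9], [10]].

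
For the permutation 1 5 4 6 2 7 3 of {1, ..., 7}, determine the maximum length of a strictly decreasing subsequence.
3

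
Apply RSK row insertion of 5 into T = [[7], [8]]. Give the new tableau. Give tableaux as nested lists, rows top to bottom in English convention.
In row 1, 5 replaces 7 (the leftmost entry greater than 5); 7 is bumped to row 2. In row 2, 7 replaces 8 (the leftmost entry greater than 7); 8 is bumped to row 3. 8 starts a new row 3. The new tableau is [[5], [7], [8]].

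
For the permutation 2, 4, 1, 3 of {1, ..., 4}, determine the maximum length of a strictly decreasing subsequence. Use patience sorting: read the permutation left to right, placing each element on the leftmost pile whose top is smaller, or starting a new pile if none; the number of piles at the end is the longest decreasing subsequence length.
2

2: new pile. tops = [2]
4: onto pile 1 (replacing 2). tops = [4]
1: new pile. tops = [4, 1]
3: onto pile 2 (replacing 1). tops = [4, 3]

2 piles, so the longest decreasing subsequence has length 2.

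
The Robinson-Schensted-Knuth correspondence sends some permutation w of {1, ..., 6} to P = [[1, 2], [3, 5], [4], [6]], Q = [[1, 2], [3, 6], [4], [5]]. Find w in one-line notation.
Reverse the RSK construction: for i from n down to 1, find the cell of Q containing i, remove the entry at that cell from P, and reverse-bump it up through P; the value ejected from row 1 is w(i).

Step i=6: Q has 6 at row 2, column 2; remove 5 from row 2 of P and reverse-bump: 5 enters row 1 and ejects 2. So w(6) = 2. P is now [[1, 5], [3], [4], [6]].
Step i=5: Q has 5 at row 4, column 1; remove 6 from row 4 of P and reverse-bump: 6 enters row 3 and ejects 4; 4 enters row 2 and ejects 3; 3 enters row 1 and ejects 1. So w(5) = 1. P is now [[3, 5], [4], [6]].
Step i=4: Q has 4 at row 3, column 1; remove 6 from row 3 of P and reverse-bump: 6 enters row 2 and ejects 4; 4 enters row 1 and ejects 3. So w(4) = 3. P is now [[4, 5], [6]].
Step i=3: Q has 3 at row 2, column 1; remove 6 from row 2 of P and reverse-bump: 6 enters row 1 and ejects 5. So w(3) = 5. P is now [[4, 6]].
Step i=2: Q has 2 at row 1, column 2; remove that cell from P, ejecting 6. So w(2) = 6. P is now [[4]].
Step i=1: Q has 1 at row 1, column 1; remove that cell from P, ejecting 4. So w(1) = 4. P is now [].

So w = 4 6 5 3 1 2.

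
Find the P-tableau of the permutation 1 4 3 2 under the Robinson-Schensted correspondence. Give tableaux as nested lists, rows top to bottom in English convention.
Insert 1: appended to row 1. P = [[1]].
Insert 4: appended to row 1. P = [[1, 4]].
Insert 3: 3 bumps 4 from row 1; 4 starts row 2. P = [[1, 3], [4]].
Insert 2: 2 bumps 3 from row 1; 3 bumps 4 from row 2; 4 starts row 3. P = [[1, 2], [3], [4]].

So P = [[1, 2], [3], [4]].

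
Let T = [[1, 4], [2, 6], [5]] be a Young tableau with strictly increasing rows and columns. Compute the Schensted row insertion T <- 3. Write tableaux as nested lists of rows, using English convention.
[[1, 3], [2, 4], [5, 6]]

In row 1, 3 replaces 4 (the leftmost entry greater than 3); 4 is bumped to row 2. In row 2, 4 replaces 6 (the leftmost entry greater than 4); 6 is bumped to row 3. 6 is appended to row 3. The new tableau is [[1, 3], [2, 4], [5, 6]].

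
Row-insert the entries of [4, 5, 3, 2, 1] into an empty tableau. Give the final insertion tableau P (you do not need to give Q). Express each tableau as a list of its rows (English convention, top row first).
P = [[1, 5], [2], [3], [4]]

Insert 4: appended to row 1. P = [[4]].
Insert 5: appended to row 1. P = [[4, 5]].
Insert 3: 3 bumps 4 from row 1; 4 starts row 2. P = [[3, 5], [4]].
Insert 2: 2 bumps 3 from row 1; 3 bumps 4 from row 2; 4 starts row 3. P = [[2, 5], [3], [4]].
Insert 1: 1 bumps 2 from row 1; 2 bumps 3 from row 2; 3 bumps 4 from row 3; 4 starts row 4. P = [[1, 5], [2], [3], [4]].

So P = [[1, 5], [2], [3], [4]].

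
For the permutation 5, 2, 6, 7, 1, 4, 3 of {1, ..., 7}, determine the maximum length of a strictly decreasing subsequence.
3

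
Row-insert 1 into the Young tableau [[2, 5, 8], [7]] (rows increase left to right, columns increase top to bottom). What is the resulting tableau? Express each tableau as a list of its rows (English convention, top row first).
In row 1, 1 replaces 2 (the leftmost entry greater than 1); 2 is bumped to row 2. In row 2, 2 replaces 7 (the leftmost entry greater than 2); 7 is bumped to row 3. 7 starts a new row 3. The new tableau is [[1, 5, 8], [2], [7]].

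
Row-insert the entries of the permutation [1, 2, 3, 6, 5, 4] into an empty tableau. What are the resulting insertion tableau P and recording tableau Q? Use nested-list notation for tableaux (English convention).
Insert each entry of the permutation into P by Schensted row insertion, recording in Q the position of each new cell.

Insert 1: appended to row 1. P = [[1]].
Insert 2: appended to row 1. P = [[1, 2]].
Insert 3: appended to row 1. P = [[1, 2, 3]].
Insert 6: appended to row 1. P = [[1, 2, 3, 6]].
Insert 5: 5 bumps 6 from row 1; 6 starts row 2. P = [[1, 2, 3, 5], [6]].
Insert 4: 4 bumps 5 from row 1; 5 bumps 6 from row 2; 6 starts row 3. P = [[1, 2, 3, 4], [5], [6]].

So P = [[1, 2, 3, 4], [5], [6]], Q = [[1, 2, 3, 4], [5], [6]].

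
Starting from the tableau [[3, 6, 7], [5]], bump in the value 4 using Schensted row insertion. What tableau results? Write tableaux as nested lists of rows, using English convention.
In row 1, 4 replaces 6 (the leftmost entry greater than 4); 6 is bumped to row 2. 6 is appended to row 2. The new tableau is [[3, 4, 7], [5, 6]].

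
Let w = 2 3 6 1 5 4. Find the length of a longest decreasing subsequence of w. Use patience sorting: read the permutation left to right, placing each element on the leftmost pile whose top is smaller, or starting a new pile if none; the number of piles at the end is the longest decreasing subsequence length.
3

2: new pile. tops = [2]
3: onto pile 1 (replacing 2). tops = [3]
6: onto pile 1 (replacing 3). tops = [6]
1: new pile. tops = [6, 1]
5: onto pile 2 (replacing 1). tops = [6, 5]
4: new pile. tops = [6, 5, 4]

3 piles, so the longest decreasing subsequence has length 3.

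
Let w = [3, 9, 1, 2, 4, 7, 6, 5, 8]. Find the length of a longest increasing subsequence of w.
5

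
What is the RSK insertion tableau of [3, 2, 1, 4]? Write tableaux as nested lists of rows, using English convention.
P = [[1, 4], [2], [3]]

Insert 3: appended to row 1. P = [[3]].
Insert 2: 2 bumps 3 from row 1; 3 starts row 2. P = [[2], [3]].
Insert 1: 1 bumps 2 from row 1; 2 bumps 3 from row 2; 3 starts row 3. P = [[1], [2], [3]].
Insert 4: appended to row 1. P = [[1, 4], [2], [3]].

So P = [[1, 4], [2], [3]].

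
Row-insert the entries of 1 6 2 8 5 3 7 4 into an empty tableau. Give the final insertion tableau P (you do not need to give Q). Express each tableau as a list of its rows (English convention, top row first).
P = [[1, 2, 3, 4], [5, 7], [6, 8]]

Insert 1: appended to row 1. P = [[1]].
Insert 6: appended to row 1. P = [[1, 6]].
Insert 2: 2 bumps 6 from row 1; 6 starts row 2. P = [[1, 2], [6]].
Insert 8: appended to row 1. P = [[1, 2, 8], [6]].
Insert 5: 5 bumps 8 from row 1; 8 appends to row 2. P = [[1, 2, 5], [6, 8]].
Insert 3: 3 bumps 5 from row 1; 5 bumps 6 from row 2; 6 starts row 3. P = [[1, 2, 3], [5, 8], [6]].
Insert 7: appended to row 1. P = [[1, 2, 3, 7], [5, 8], [6]].
Insert 4: 4 bumps 7 from row 1; 7 bumps 8 from row 2; 8 appends to row 3. P = [[1, 2, 3, 4], [5, 7], [6, 8]].

So P = [[1, 2, 3, 4], [5, 7], [6, 8]].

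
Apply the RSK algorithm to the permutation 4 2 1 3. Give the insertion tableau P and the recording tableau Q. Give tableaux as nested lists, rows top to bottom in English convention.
Insert each entry of the permutation into P by Schensted row insertion, recording in Q the position of each new cell.

Insert 4: appended to row 1. P = [[4]], Q = [[1]].
Insert 2: 2 bumps 4 from row 1; 4 starts row 2. P = [[2], [4]], Q = [[1], [2]].
Insert 1: 1 bumps 2 from row 1; 2 bumps 4 from row 2; 4 starts row 3. P = [[1], [2], [4]], Q = [[1], [2], [3]].
Insert 3: appended to row 1. P = [[1, 3], [2], [4]], Q = [[1, 4], [2], [3]].

So P = [[1, 3], [2], [4]], Q = [[1, 4], [2], [3]].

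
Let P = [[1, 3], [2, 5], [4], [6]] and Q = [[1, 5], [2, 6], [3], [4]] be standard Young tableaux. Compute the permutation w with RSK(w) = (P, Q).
Reverse the RSK construction: for i from n down to 1, find the cell of Q containing i, remove the entry at that cell from P, and reverse-bump it up through P; the value ejected from row 1 is w(i).

Step i=6: Q has 6 at row 2, column 2; remove 5 from row 2 of P and reverse-bump: 5 enters row 1 and ejects 3. So w(6) = 3. P is now [[1, 5], [2], [4], [6]].
Step i=5: Q has 5 at row 1, column 2; remove that cell from P, ejecting 5. So w(5) = 5. P is now [[1], [2], [4], [6]].
Step i=4: Q has 4 at row 4, column 1; remove 6 from row 4 of P and reverse-bump: 6 enters row 3 and ejects 4; 4 enters row 2 and ejects 2; 2 enters row 1 and ejects 1. So w(4) = 1. P is now [[2], [4], [6]].
Step i=3: Q has 3 at row 3, column 1; remove 6 from row 3 of P and reverse-bump: 6 enters row 2 and ejects 4; 4 enters row 1 and ejects 2. So w(3) = 2. P is now [[4], [6]].
Step i=2: Q has 2 at row 2, column 1; remove 6 from row 2 of P and reverse-bump: 6 enters row 1 and ejects 4. So w(2) = 4. P is now [[6]].
Step i=1: Q has 1 at row 1, column 1; remove that cell from P, ejecting 6. So w(1) = 6. P is now [].

So w = 6 4 2 1 5 3.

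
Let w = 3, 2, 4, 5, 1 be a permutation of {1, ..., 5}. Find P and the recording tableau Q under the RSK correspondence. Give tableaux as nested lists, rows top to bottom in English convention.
P = [[1, 4, 5], [2], [3]], Q = [[1, 3, 4], [2], [5]]

Insert each entry of the permutation into P by Schensted row insertion, recording in Q the position of each new cell.

Insert 3: appended to row 1. P = [[3]].
Insert 2: 2 bumps 3 from row 1; 3 starts row 2. P = [[2], [3]].
Insert 4: appended to row 1. P = [[2, 4], [3]].
Insert 5: appended to row 1. P = [[2, 4, 5], [3]].
Insert 1: 1 bumps 2 from row 1; 2 bumps 3 from row 2; 3 starts row 3. P = [[1, 4, 5], [2], [3]].

So P = [[1, 4, 5], [2], [3]], Q = [[1, 3, 4], [2], [5]].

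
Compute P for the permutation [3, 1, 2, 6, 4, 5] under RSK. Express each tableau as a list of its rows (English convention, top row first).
Insert 3: appended to row 1. P = [[3]].
Insert 1: 1 bumps 3 from row 1; 3 starts row 2. P = [[1], [3]].
Insert 2: appended to row 1. P = [[1, 2], [3]].
Insert 6: appended to row 1. P = [[1, 2, 6], [3]].
Insert 4: 4 bumps 6 from row 1; 6 appends to row 2. P = [[1, 2, 4], [3, 6]].
Insert 5: appended to row 1. P = [[1, 2, 4, 5], [3, 6]].

So P = [[1, 2, 4, 5], [3, 6]].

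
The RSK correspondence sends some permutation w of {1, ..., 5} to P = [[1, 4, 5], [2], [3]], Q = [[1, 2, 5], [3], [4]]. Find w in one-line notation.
3 4 2 1 5

Reverse the RSK construction: for i from n down to 1, find the cell of Q containing i, remove the entry at that cell from P, and reverse-bump it up through P; the value ejected from row 1 is w(i).

Step i=5: Q has 5 at row 1, column 3; remove that cell from P, ejecting 5. So w(5) = 5. P is now [[1, 4], [2], [3]].
Step i=4: Q has 4 at row 3, column 1; remove 3 from row 3 of P and reverse-bump: 3 enters row 2 and ejects 2; 2 enters row 1 and ejects 1. So w(4) = 1. P is now [[2, 4], [3]].
Step i=3: Q has 3 at row 2, column 1; remove 3 from row 2 of P and reverse-bump: 3 enters row 1 and ejects 2. So w(3) = 2. P is now [[3, 4]].
Step i=2: Q has 2 at row 1, column 2; remove that cell from P, ejecting 4. So w(2) = 4. P is now [[3]].
Step i=1: Q has 1 at row 1, column 1; remove that cell from P, ejecting 3. So w(1) = 3. P is now [].

So w = 3 4 2 1 5.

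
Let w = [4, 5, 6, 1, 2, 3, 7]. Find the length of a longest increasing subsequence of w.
4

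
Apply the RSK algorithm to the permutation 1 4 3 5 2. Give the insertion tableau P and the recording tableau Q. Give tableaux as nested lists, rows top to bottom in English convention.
P = [[1, 2, 5], [3], [4]], Q = [[1, 2, 4], [3], [5]]

Insert each entry of the permutation into P by Schensted row insertion, recording in Q the position of each new cell.

After inserting 1: P = [[1]].
After inserting 4: P = [[1, 4]].
After inserting 3: P = [[1, 3], [4]].
After inserting 5: P = [[1, 3, 5], [4]].
After inserting 2: P = [[1, 2, 5], [3], [4]].

So P = [[1, 2, 5], [3], [4]], Q = [[1, 2, 4], [3], [5]].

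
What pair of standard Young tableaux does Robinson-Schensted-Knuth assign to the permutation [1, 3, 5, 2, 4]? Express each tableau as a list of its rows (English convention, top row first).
Insert each entry of the permutation into P by Schensted row insertion, recording in Q the position of each new cell.

Insert 1: appended to row 1. P = [[1]].
Insert 3: appended to row 1. P = [[1, 3]].
Insert 5: appended to row 1. P = [[1, 3, 5]].
Insert 2: 2 bumps 3 from row 1; 3 starts row 2. P = [[1, 2, 5], [3]].
Insert 4: 4 bumps 5 from row 1; 5 appends to row 2. P = [[1, 2, 4], [3, 5]].

So P = [[1, 2, 4], [3, 5]], Q = [[1, 2, 3], [4, 5]].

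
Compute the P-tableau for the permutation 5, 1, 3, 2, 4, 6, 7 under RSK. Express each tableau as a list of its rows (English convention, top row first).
P = [[1, 2, 4, 6, 7], [3], [5]]

Insert 5: appended to row 1. P = [[5]].
Insert 1: 1 bumps 5 from row 1; 5 starts row 2. P = [[1], [5]].
Insert 3: appended to row 1. P = [[1, 3], [5]].
Insert 2: 2 bumps 3 from row 1; 3 bumps 5 from row 2; 5 starts row 3. P = [[1, 2], [3], [5]].
Insert 4: appended to row 1. P = [[1, 2, 4], [3], [5]].
Insert 6: appended to row 1. P = [[1, 2, 4, 6], [3], [5]].
Insert 7: appended to row 1. P = [[1, 2, 4, 6, 7], [3], [5]].

So P = [[1, 2, 4, 6, 7], [3], [5]].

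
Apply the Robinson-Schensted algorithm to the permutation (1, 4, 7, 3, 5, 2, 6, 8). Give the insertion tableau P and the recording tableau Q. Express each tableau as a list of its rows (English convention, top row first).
P = [[1, 2, 5, 6, 8], [3, 7], [4]], Q = [[1, 2, 3, 7, 8], [4, 5], [6]]

Insert each entry of the permutation into P by Schensted row insertion, recording in Q the position of each new cell.

Insert 1: appended to row 1. P = [[1]].
Insert 4: appended to row 1. P = [[1, 4]].
Insert 7: appended to row 1. P = [[1, 4, 7]].
Insert 3: 3 bumps 4 from row 1; 4 starts row 2. P = [[1, 3, 7], [4]].
Insert 5: 5 bumps 7 from row 1; 7 appends to row 2. P = [[1, 3, 5], [4, 7]].
Insert 2: 2 bumps 3 from row 1; 3 bumps 4 from row 2; 4 starts row 3. P = [[1, 2, 5], [3, 7], [4]].
Insert 6: appended to row 1. P = [[1, 2, 5, 6], [3, 7], [4]].
Insert 8: appended to row 1. P = [[1, 2, 5, 6, 8], [3, 7], [4]].

So P = [[1, 2, 5, 6, 8], [3, 7], [4]], Q = [[1, 2, 3, 7, 8], [4, 5], [6]].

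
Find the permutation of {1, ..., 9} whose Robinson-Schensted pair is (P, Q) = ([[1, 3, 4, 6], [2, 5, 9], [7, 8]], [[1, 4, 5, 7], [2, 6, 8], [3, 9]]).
7 2 1 3 8 5 9 6 4

Reverse the RSK construction: for i from n down to 1, find the cell of Q containing i, remove the entry at that cell from P, and reverse-bump it up through P; the value ejected from row 1 is w(i).

Step i=9: Q has 9 at row 3, column 2; remove 8 from row 3 of P and reverse-bump: 8 enters row 2 and ejects 5; 5 enters row 1 and ejects 4. So w(9) = 4. P is now [[1, 3, 5, 6], [2, 8, 9], [7]].
Step i=8: Q has 8 at row 2, column 3; remove 9 from row 2 of P and reverse-bump: 9 enters row 1 and ejects 6. So w(8) = 6. P is now [[1, 3, 5, 9], [2, 8], [7]].
Step i=7: Q has 7 at row 1, column 4; remove that cell from P, ejecting 9. So w(7) = 9. P is now [[1, 3, 5], [2, 8], [7]].
Step i=6: Q has 6 at row 2, column 2; remove 8 from row 2 of P and reverse-bump: 8 enters row 1 and ejects 5. So w(6) = 5. P is now [[1, 3, 8], [2], [7]].
Step i=5: Q has 5 at row 1, column 3; remove that cell from P, ejecting 8. So w(5) = 8. P is now [[1, 3], [2], [7]].
Step i=4: Q has 4 at row 1, column 2; remove that cell from P, ejecting 3. So w(4) = 3. P is now [[1], [2], [7]].
Step i=3: Q has 3 at row 3, column 1; remove 7 from row 3 of P and reverse-bump: 7 enters row 2 and ejects 2; 2 enters row 1 and ejects 1. So w(3) = 1. P is now [[2], [7]].
Step i=2: Q has 2 at row 2, column 1; remove 7 from row 2 of P and reverse-bump: 7 enters row 1 and ejects 2. So w(2) = 2. P is now [[7]].
Step i=1: Q has 1 at row 1, column 1; remove that cell from P, ejecting 7. So w(1) = 7. P is now [].

So w = 7 2 1 3 8 5 9 6 4.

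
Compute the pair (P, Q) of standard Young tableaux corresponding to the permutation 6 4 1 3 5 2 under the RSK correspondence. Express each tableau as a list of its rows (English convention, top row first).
Insert each entry of the permutation into P by Schensted row insertion, recording in Q the position of each new cell.

After inserting 6: P = [[6]].
After inserting 4: P = [[4], [6]].
After inserting 1: P = [[1], [4], [6]].
After inserting 3: P = [[1, 3], [4], [6]].
After inserting 5: P = [[1, 3, 5], [4], [6]].
After inserting 2: P = [[1, 2, 5], [3], [4], [6]].

So P = [[1, 2, 5], [3], [4], [6]], Q = [[1, 4, 5], [2], [3], [6]].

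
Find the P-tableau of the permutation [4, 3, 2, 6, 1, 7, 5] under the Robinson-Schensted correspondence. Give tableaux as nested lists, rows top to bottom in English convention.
P = [[1, 5, 7], [2, 6], [3], [4]]

Insert 4: appended to row 1. P = [[4]].
Insert 3: 3 bumps 4 from row 1; 4 starts row 2. P = [[3], [4]].
Insert 2: 2 bumps 3 from row 1; 3 bumps 4 from row 2; 4 starts row 3. P = [[2], [3], [4]].
Insert 6: appended to row 1. P = [[2, 6], [3], [4]].
Insert 1: 1 bumps 2 from row 1; 2 bumps 3 from row 2; 3 bumps 4 from row 3; 4 starts row 4. P = [[1, 6], [2], [3], [4]].
Insert 7: appended to row 1. P = [[1, 6, 7], [2], [3], [4]].
Insert 5: 5 bumps 6 from row 1; 6 appends to row 2. P = [[1, 5, 7], [2, 6], [3], [4]].

So P = [[1, 5, 7], [2, 6], [3], [4]].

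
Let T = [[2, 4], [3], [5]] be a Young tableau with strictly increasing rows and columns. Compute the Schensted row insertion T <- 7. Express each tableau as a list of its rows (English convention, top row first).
[[2, 4, 7], [3], [5]]

7 is larger than every entry of row 1, so it is appended to row 1. The new tableau is [[2, 4, 7], [3], [5]].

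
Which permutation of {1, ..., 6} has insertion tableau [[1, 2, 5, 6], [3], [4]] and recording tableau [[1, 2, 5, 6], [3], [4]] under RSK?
1 4 3 2 5 6

Reverse the RSK construction: for i from n down to 1, find the cell of Q containing i, remove the entry at that cell from P, and reverse-bump it up through P; the value ejected from row 1 is w(i).

Step i=6: Q has 6 at row 1, column 4; remove that cell from P, ejecting 6. So w(6) = 6. P is now [[1, 2, 5], [3], [4]].
Step i=5: Q has 5 at row 1, column 3; remove that cell from P, ejecting 5. So w(5) = 5. P is now [[1, 2], [3], [4]].
Step i=4: Q has 4 at row 3, column 1; remove 4 from row 3 of P and reverse-bump: 4 enters row 2 and ejects 3; 3 enters row 1 and ejects 2. So w(4) = 2. P is now [[1, 3], [4]].
Step i=3: Q has 3 at row 2, column 1; remove 4 from row 2 of P and reverse-bump: 4 enters row 1 and ejects 3. So w(3) = 3. P is now [[1, 4]].
Step i=2: Q has 2 at row 1, column 2; remove that cell from P, ejecting 4. So w(2) = 4. P is now [[1]].
Step i=1: Q has 1 at row 1, column 1; remove that cell from P, ejecting 1. So w(1) = 1. P is now [].

So w = 1 4 3 2 5 6.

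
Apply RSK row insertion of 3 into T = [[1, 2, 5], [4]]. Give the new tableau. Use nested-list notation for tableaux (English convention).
[[1, 2, 3], [4, 5]]

In row 1, 3 replaces 5 (the leftmost entry greater than 3); 5 is bumped to row 2. 5 is appended to row 2. The new tableau is [[1, 2, 3], [4, 5]].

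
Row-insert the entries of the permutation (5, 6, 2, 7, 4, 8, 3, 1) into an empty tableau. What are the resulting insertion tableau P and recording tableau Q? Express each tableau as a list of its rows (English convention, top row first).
P = [[1, 3, 7, 8], [2, 6], [4], [5]], Q = [[1, 2, 4, 6], [3, 5], [7], [8]]

Insert each entry of the permutation into P by Schensted row insertion, recording in Q the position of each new cell.

Insert 5: appended to row 1. P = [[5]].
Insert 6: appended to row 1. P = [[5, 6]].
Insert 2: 2 bumps 5 from row 1; 5 starts row 2. P = [[2, 6], [5]].
Insert 7: appended to row 1. P = [[2, 6, 7], [5]].
Insert 4: 4 bumps 6 from row 1; 6 appends to row 2. P = [[2, 4, 7], [5, 6]].
Insert 8: appended to row 1. P = [[2, 4, 7, 8], [5, 6]].
Insert 3: 3 bumps 4 from row 1; 4 bumps 5 from row 2; 5 starts row 3. P = [[2, 3, 7, 8], [4, 6], [5]].
Insert 1: 1 bumps 2 from row 1; 2 bumps 4 from row 2; 4 bumps 5 from row 3; 5 starts row 4. P = [[1, 3, 7, 8], [2, 6], [4], [5]].

So P = [[1, 3, 7, 8], [2, 6], [4], [5]], Q = [[1, 2, 4, 6], [3, 5], [7], [8]].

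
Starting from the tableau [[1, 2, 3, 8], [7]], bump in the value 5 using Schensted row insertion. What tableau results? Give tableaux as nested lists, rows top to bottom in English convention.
In row 1, 5 replaces 8 (the leftmost entry greater than 5); 8 is bumped to row 2. 8 is appended to row 2. The new tableau is [[1, 2, 3, 5], [7, 8]].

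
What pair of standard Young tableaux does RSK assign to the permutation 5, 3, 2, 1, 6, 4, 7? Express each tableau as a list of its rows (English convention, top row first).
P = [[1, 4, 7], [2, 6], [3], [5]], Q = [[1, 5, 7], [2, 6], [3], [4]]

Insert each entry of the permutation into P by Schensted row insertion, recording in Q the position of each new cell.

After inserting 5: P = [[5]].
After inserting 3: P = [[3], [5]].
After inserting 2: P = [[2], [3], [5]].
After inserting 1: P = [[1], [2], [3], [5]].
After inserting 6: P = [[1, 6], [2], [3], [5]].
After inserting 4: P = [[1, 4], [2, 6], [3], [5]].
After inserting 7: P = [[1, 4, 7], [2, 6], [3], [5]].

So P = [[1, 4, 7], [2, 6], [3], [5]], Q = [[1, 5, 7], [2, 6], [3], [4]].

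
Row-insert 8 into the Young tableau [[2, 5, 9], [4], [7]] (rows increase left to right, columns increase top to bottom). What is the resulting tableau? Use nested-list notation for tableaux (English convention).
In row 1, 8 replaces 9 (the leftmost entry greater than 8); 9 is bumped to row 2. 9 is appended to row 2. The new tableau is [[2, 5, 8], [4, 9], [7]].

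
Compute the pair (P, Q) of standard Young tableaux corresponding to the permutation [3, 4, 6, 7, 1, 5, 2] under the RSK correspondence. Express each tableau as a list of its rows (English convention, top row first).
P = [[1, 2, 5, 7], [3, 4], [6]], Q = [[1, 2, 3, 4], [5, 6], [7]]

Insert each entry of the permutation into P by Schensted row insertion, recording in Q the position of each new cell.

After inserting 3: P = [[3]].
After inserting 4: P = [[3, 4]].
After inserting 6: P = [[3, 4, 6]].
After inserting 7: P = [[3, 4, 6, 7]].
After inserting 1: P = [[1, 4, 6, 7], [3]].
After inserting 5: P = [[1, 4, 5, 7], [3, 6]].
After inserting 2: P = [[1, 2, 5, 7], [3, 4], [6]].

So P = [[1, 2, 5, 7], [3, 4], [6]], Q = [[1, 2, 3, 4], [5, 6], [7]].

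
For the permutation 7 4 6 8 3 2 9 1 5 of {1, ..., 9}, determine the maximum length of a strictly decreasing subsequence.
5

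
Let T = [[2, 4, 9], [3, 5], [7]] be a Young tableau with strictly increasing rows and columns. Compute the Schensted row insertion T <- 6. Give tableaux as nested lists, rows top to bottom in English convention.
In row 1, 6 replaces 9 (the leftmost entry greater than 6); 9 is bumped to row 2. 9 is appended to row 2. The new tableau is [[2, 4, 6], [3, 5, 9], [7]].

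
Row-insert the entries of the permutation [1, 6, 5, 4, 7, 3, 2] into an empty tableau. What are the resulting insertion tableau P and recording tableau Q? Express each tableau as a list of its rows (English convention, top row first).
Insert each entry of the permutation into P by Schensted row insertion, recording in Q the position of each new cell.

Insert 1: appended to row 1. P = [[1]], Q = [[1]].
Insert 6: appended to row 1. P = [[1, 6]], Q = [[1, 2]].
Insert 5: 5 bumps 6 from row 1; 6 starts row 2. P = [[1, 5], [6]], Q = [[1, 2], [3]].
Insert 4: 4 bumps 5 from row 1; 5 bumps 6 from row 2; 6 starts row 3. P = [[1, 4], [5], [6]], Q = [[1, 2], [3], [4]].
Insert 7: appended to row 1. P = [[1, 4, 7], [5], [6]], Q = [[1, 2, 5], [3], [4]].
Insert 3: 3 bumps 4 from row 1; 4 bumps 5 from row 2; 5 bumps 6 from row 3; 6 starts row 4. P = [[1, 3, 7], [4], [5], [6]], Q = [[1, 2, 5], [3], [4], [6]].
Insert 2: 2 bumps 3 from row 1; 3 bumps 4 from row 2; 4 bumps 5 from row 3; 5 bumps 6 from row 4; 6 starts row 5. P = [[1, 2, 7], [3], [4], [5], [6]], Q = [[1, 2, 5], [3], [4], [6], [7]].

So P = [[1, 2, 7], [3], [4], [5], [6]], Q = [[1, 2, 5], [3], [4], [6], [7]].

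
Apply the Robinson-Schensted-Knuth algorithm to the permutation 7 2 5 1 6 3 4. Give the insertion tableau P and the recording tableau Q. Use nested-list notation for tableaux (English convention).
Insert each entry of the permutation into P by Schensted row insertion, recording in Q the position of each new cell.

After inserting 7: P = [[7]].
After inserting 2: P = [[2], [7]].
After inserting 5: P = [[2, 5], [7]].
After inserting 1: P = [[1, 5], [2], [7]].
After inserting 6: P = [[1, 5, 6], [2], [7]].
After inserting 3: P = [[1, 3, 6], [2, 5], [7]].
After inserting 4: P = [[1, 3, 4], [2, 5, 6], [7]].

So P = [[1, 3, 4], [2, 5, 6], [7]], Q = [[1, 3, 5], [2, 6, 7], [4]].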